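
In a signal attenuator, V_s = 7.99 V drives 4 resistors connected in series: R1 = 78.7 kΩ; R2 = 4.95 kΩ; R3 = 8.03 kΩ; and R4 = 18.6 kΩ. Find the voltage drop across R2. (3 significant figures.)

Total series resistance ΣR = 78.7 + 4.95 + 8.03 + 18.6 = 110.3 kΩ.
V = V_s · R/ΣR = 7.99 × 0.04489 = 0.3586 V.

V ≈ 0.359 V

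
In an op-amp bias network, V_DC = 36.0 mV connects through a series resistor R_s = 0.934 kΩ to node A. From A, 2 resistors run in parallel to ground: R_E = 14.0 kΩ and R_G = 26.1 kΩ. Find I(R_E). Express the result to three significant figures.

Equivalent of the parallel group: R_p = 9.112 kΩ.
V_A = 36.0 × 9.112/10.05 = 32.65 mV.
I(R_E) = V_A / R_E = 32.65/14.0 = 2.332 µA.
(Check via current divider: I_total = 3.583 µA; share G_k/ΣG = 0.6509 → same result.)

I ≈ 2.33 µA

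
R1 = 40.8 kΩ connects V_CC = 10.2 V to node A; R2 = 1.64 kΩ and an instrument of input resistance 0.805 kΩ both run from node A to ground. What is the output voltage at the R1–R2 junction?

V_out ≈ 0.133 V

The load sits in parallel with R2, giving an effective lower resistance R2' = R2·R_L/(R2+R_L) = 0.5400 kΩ.
Now apply the divider: V_out = 10.2 × 0.01306 = 0.1332 V.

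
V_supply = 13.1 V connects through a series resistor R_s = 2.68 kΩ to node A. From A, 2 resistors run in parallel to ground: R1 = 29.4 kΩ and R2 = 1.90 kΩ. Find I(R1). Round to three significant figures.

I ≈ 0.178 mA

Combine the parallel branches: R_p = (1/29.4 + 1/1.90)⁻¹ = 1.785 kΩ.
V_A = 13.1 × 1.785/4.465 = 5.236 V.
Branch current I = V_A/R1 = 5.236/29.4 = 0.1781 mA.
(Check via current divider: I_total = 2.934 mA; share G_k/ΣG = 0.06070 → same result.)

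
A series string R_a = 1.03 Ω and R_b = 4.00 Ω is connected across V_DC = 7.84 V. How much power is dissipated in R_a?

P ≈ 2.50 W

ΣR = 5.030 Ω → I = 7.84/5.030 = 1.559 A.
V(R_a) = I·R = 1.605 V; P = V·I = 1.605 × 1.559 = 2.502 W.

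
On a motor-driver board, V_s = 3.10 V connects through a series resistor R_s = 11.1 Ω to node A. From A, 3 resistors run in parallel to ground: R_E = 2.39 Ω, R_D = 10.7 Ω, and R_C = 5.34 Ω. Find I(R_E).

Parallel bank: R_p = 1/(1/2.39 + 1/10.7 + 1/5.34) = 1.430 Ω.
V_A = 3.10 × 1.430/12.53 = 0.3539 V.
Branch current I = V_A/R_E = 0.3539/2.39 = 0.1481 A.

I ≈ 0.148 A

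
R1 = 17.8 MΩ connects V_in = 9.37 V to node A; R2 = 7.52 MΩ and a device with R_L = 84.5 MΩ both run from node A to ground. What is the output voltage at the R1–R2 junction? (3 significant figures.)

First combine the lower leg with the load: R2 ‖ R_L = 6.905 MΩ.
Now apply the divider: V_out = 9.37 × 0.2795 = 2.619 V.

V_out ≈ 2.62 V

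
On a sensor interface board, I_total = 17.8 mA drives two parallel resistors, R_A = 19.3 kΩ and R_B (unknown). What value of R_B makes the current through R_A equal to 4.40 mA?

Two-branch current divider: I_A = I_total · R_B/(R_A + R_B).
4.40/17.8 = R_B/(R_A + R_B) → R_B = R_A · (0.2472)/(1 − 0.2472) = 19.3 × 0.3284 = 6.337 kΩ.

R_B ≈ 6.34 kΩ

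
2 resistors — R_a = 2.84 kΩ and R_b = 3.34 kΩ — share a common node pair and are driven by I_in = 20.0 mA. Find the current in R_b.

I ≈ 9.19 mA

With just two branches, the current splits inversely with resistance.
So I = 20.0 × 2.84/6.180 = 9.191 mA.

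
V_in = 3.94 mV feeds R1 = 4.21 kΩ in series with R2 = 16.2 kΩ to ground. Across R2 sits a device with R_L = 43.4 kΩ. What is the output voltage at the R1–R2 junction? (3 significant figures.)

V_out ≈ 2.90 mV

The load sits in parallel with R2, giving an effective lower resistance R2' = R2·R_L/(R2+R_L) = 11.80 kΩ.
Voltage divider with the loaded lower leg: V_out = 3.94 × 11.80/(4.21 + 11.80) = 3.94 × 0.7370 = 2.904 mV.
(Unloaded it would be 3.13 mV; the load pulls it down.)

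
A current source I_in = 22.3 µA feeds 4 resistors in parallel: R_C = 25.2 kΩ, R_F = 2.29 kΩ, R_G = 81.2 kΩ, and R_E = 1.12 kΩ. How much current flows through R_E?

I ≈ 14.4 µA

ΣG = 1/25.2 + 1/2.29 + 1/81.2 + 1/1.12 = 1.382.
Current divider: I(R_E) = I_in · G_k/ΣG = 22.3 × (0.8929/1.382) = 22.3 × 0.6463 = 14.41 µA.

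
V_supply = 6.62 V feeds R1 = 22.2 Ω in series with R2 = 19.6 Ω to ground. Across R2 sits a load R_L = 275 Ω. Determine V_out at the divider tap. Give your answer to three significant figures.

The load sits in parallel with R2, giving an effective lower resistance R2' = R2·R_L/(R2+R_L) = 18.30 Ω.
Voltage divider with the loaded lower leg: V_out = 6.62 × 18.30/(22.2 + 18.30) = 6.62 × 0.4518 = 2.991 V.

V_out ≈ 2.99 V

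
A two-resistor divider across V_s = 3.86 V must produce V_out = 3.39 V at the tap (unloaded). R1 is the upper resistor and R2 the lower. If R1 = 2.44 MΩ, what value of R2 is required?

R2 ≈ 17.6 MΩ

Required fraction k = V_out/V_s = 0.8782.
R2 = R1 · 0.8782/(1 − 0.8782) = 17.60 MΩ.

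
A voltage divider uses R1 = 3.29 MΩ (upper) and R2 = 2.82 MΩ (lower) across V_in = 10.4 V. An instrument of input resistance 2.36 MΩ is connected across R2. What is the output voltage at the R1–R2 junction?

V_out ≈ 2.92 V

R2 ‖ R_L = (2.82 × 2.36)/(2.82 + 2.36) = 1.285 MΩ.
Voltage divider with the loaded lower leg: V_out = 10.4 × 1.285/(3.29 + 1.285) = 10.4 × 0.2808 = 2.921 V.
(Unloaded it would be 4.80 V; the load pulls it down.)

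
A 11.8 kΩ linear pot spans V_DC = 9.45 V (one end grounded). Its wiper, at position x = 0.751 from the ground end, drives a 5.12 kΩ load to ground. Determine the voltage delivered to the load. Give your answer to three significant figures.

V_out ≈ 4.96 V

Lower segment x·R_p = 8.862 kΩ; upper segment (1−x)·R_p = 2.938 kΩ.
R_L loads the lower segment: effective lower R = 3.245 kΩ.
Loaded-divider output: V_out = 9.45 × 0.5248 = 4.960 V.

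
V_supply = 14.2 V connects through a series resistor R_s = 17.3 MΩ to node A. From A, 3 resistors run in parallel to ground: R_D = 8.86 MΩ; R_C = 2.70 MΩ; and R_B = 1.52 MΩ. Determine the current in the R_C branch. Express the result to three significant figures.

I ≈ 0.254 µA

Combine the parallel branches: R_p = (1/8.86 + 1/2.70 + 1/1.52)⁻¹ = 0.8763 MΩ.
Node voltage V_A = V_supply · R_p/(R_s + R_p) = 14.2 × 0.04821 = 0.6846 V.
Branch current I = V_A/R_C = 0.6846/2.70 = 0.2536 µA.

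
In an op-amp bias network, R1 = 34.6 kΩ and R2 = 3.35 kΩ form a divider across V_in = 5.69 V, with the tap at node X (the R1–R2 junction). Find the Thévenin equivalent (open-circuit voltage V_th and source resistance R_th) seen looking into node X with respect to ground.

V_th ≈ 0.502 V, R_th ≈ 3.05 kΩ

V_th is the unloaded tap voltage: V_in · R2/(R1+R2) = 5.69 × 0.08827 = 0.5023 V.
Looking into X with the source shorted: R_th = R1·R2/(R1+R2) = 34.60 × 3.35/37.95 = 3.054 kΩ.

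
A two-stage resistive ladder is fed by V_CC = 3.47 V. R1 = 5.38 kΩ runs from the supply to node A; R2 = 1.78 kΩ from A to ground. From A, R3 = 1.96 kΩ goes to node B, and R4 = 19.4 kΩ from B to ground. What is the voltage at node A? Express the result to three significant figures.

V_A ≈ 0.812 V

Node A sees R2 in parallel with the series input of stage 2, R3 + R4 = 21.36 kΩ.
R2 ‖ (R3+R4) = 1.643 kΩ.
So V_A = 3.47 × 0.2340 = 0.8118 V.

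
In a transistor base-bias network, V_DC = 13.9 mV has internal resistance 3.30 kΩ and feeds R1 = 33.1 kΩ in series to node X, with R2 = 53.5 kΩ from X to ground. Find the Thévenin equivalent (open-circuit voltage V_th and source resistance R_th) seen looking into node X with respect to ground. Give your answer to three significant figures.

R1' = 3.30 + 33.1 = 36.40 kΩ (source resistance + R1).
With X open, the divider is unloaded: V_th = 13.9 × 53.5/89.90 = 8.272 mV.
Looking into X with the source shorted: R_th = R1'·R2/(R1'+R2) = 36.40 × 53.5/89.90 = 21.66 kΩ.

V_th ≈ 8.27 mV, R_th ≈ 21.7 kΩ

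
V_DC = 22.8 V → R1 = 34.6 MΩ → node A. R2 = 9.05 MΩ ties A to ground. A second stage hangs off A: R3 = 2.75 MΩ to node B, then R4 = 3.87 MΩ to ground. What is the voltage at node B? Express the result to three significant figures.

V_B ≈ 1.33 V

The second stage (R3 + R4 = 6.620 MΩ) loads node A in parallel with R2.
Effective lower resistance at A: R2 ‖ 6.620 = 3.823 MΩ.
First divider: V_A = V_DC · 3.823/(34.6 + 3.823) = 2.269 V.
Then the unloaded second divider: V_B = V_A × R4/(R3+R4) = 2.269 × 0.5846 = 1.326 V.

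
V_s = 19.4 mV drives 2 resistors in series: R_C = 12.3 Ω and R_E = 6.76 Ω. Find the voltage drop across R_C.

V ≈ 12.5 mV

Series total: ΣR = 12.3 + 6.76 = 19.06 Ω.
Voltage divider: V = V_s · (12.30 / 19.06) = 19.4 × 0.6453 = 12.52 mV.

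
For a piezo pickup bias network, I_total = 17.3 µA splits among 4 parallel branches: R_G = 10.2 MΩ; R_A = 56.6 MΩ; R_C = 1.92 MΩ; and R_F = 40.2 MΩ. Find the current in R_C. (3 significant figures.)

I ≈ 13.6 µA

ΣG = 1/10.2 + 1/56.6 + 1/1.92 + 1/40.2 = 0.6614.
R_C takes the fraction G_k/ΣG = 0.5208/0.6614 = 0.7875, so I = 17.3 × 0.7875 = 13.62 µA.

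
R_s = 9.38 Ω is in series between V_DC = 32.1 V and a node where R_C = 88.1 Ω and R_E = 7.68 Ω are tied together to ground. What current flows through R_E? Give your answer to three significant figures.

I ≈ 1.80 A

Combine the parallel branches: R_p = (1/88.1 + 1/7.68)⁻¹ = 7.064 Ω.
V_A = 32.1 × 7.064/16.44 = 13.79 V.
Branch current I = V_A/R_E = 13.79/7.68 = 1.796 A.
(Check via current divider: I_total = 1.952 A; share G_k/ΣG = 0.9198 → same result.)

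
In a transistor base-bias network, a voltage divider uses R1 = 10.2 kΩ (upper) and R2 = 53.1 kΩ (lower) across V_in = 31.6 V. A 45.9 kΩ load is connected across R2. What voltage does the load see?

V_out ≈ 22.3 V

The load sits in parallel with R2, giving an effective lower resistance R2' = R2·R_L/(R2+R_L) = 24.62 kΩ.
Voltage divider with the loaded lower leg: V_out = 31.6 × 24.62/(10.2 + 24.62) = 31.6 × 0.7071 = 22.34 V.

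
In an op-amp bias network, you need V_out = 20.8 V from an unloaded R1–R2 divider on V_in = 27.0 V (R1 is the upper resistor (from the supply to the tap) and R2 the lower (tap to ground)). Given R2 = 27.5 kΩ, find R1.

R1 ≈ 8.20 kΩ

Required fraction k = V_out/V_in = 0.7704.
Rearranging, R1 = R2·(1−k)/k = 27.5 × 0.2981 = 8.197 kΩ.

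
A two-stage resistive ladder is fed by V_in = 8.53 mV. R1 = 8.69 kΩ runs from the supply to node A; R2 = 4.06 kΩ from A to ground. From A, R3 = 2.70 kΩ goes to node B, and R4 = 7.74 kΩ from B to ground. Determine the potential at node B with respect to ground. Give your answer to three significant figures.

Looking into the second stage from A: R3 + R4 = 10.44 kΩ appears in parallel with R2.
Effective lower resistance at A: R2 ‖ 10.44 = 2.923 kΩ.
So V_A = 8.53 × 0.2517 = 2.147 mV.
V_B = V_A × 0.7414 = 1.592 mV.

V_B ≈ 1.59 mV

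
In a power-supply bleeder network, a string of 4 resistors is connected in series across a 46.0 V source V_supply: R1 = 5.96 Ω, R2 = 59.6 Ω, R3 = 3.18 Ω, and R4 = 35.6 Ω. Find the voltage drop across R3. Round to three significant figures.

ΣR = 5.96 + 59.6 + 3.18 + 35.6 = 104.3 Ω.
Voltage divider: V = V_supply · (3.180 / 104.3) = 46.0 × 0.03048 = 1.402 V.

V ≈ 1.40 V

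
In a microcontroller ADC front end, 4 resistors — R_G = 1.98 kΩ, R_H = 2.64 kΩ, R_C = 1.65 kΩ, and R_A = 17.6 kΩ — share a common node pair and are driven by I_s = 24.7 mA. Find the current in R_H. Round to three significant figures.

I ≈ 6.05 mA

Conductances: ΣG = 1/1.98 + 1/2.64 + 1/1.65 + 1/17.6 = 1.547 (1/kΩ).
By the current-divider rule, I = I_s · G_k/ΣG = 24.7 × 0.2449 = 6.049 mA.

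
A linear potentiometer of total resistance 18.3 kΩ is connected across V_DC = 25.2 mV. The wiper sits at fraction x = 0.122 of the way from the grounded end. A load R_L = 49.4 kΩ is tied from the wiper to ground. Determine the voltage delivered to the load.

Lower segment x·R_p = 2.233 kΩ; upper segment (1−x)·R_p = 16.07 kΩ.
R_L loads the lower segment: effective lower R = 2.136 kΩ.
Then V_out = V_DC · 2.136/(16.07 + 2.136) = 2.957 mV.

V_out ≈ 2.96 mV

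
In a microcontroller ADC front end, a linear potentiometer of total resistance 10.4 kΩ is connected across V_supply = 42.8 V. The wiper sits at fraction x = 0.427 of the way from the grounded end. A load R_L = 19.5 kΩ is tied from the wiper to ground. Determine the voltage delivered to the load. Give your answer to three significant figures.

Split the track: R_lower = x·R_p = 4.441 kΩ, R_upper = (1−x)·R_p = 5.959 kΩ.
(x·R_p) ‖ R_L = 3.617 kΩ.
Then V_out = V_supply · 3.617/(5.959 + 3.617) = 16.17 V.

V_out ≈ 16.2 V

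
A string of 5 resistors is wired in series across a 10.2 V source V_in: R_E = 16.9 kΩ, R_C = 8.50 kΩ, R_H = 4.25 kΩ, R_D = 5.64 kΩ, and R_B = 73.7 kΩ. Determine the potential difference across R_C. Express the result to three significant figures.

V ≈ 0.795 V

Series total: ΣR = 16.9 + 8.50 + 4.25 + 5.64 + 73.7 = 109.0 kΩ.
Voltage divider: V = V_in · (8.500 / 109.0) = 10.2 × 0.07799 = 0.7955 V.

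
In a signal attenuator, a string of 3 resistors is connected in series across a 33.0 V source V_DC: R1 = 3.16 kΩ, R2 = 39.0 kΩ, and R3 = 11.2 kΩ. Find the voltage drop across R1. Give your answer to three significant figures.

Total series resistance ΣR = 3.16 + 39.0 + 11.2 = 53.36 kΩ.
Voltage divider: V = V_DC · (3.160 / 53.36) = 33.0 × 0.05922 = 1.954 V.

V ≈ 1.95 V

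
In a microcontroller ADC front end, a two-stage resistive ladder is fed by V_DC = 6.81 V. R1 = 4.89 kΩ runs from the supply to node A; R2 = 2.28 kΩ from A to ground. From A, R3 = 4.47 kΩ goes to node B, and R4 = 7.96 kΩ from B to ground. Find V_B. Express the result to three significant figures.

Node A sees R2 in parallel with the series input of stage 2, R3 + R4 = 12.43 kΩ.
Effective lower resistance at A: R2 ‖ 12.43 = 1.927 kΩ.
So V_A = 6.81 × 0.2826 = 1.925 V.
Stage 2 is unloaded, so V_B = V_A · R4/(R3+R4) = 1.925 × 7.96/12.43 = 1.233 V.

V_B ≈ 1.23 V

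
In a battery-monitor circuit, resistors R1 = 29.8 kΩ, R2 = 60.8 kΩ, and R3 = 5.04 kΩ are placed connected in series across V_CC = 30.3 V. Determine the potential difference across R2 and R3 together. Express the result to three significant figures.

Series total: ΣR = 29.8 + 60.8 + 5.04 = 95.64 kΩ.
R_{R2..R3} = 60.8 + 5.04 = 65.84 kΩ.
By the voltage-divider rule, V = 30.3 × 65.84/95.64 = 20.86 V.

V ≈ 20.9 V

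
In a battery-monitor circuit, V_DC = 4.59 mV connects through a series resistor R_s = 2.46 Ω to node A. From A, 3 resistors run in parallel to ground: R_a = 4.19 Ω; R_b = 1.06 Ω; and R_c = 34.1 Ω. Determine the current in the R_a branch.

I ≈ 0.275 mA

Equivalent of the parallel group: R_p = 0.8255 Ω.
V_A by voltage divider: V_A = 4.59 × 0.8255/(2.46 + 0.8255) = 1.153 mV.
I(R_a) = V_A / R_a = 1.153/4.19 = 0.2752 mA.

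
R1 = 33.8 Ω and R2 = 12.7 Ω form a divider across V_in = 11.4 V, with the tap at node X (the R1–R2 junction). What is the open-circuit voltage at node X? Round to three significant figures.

Open-circuit (no load on X): V_th = V_in · R2/(R1 + R2) = 11.4 × 12.7/(33.80 + 12.7) = 3.114 V.

V_th ≈ 3.11 V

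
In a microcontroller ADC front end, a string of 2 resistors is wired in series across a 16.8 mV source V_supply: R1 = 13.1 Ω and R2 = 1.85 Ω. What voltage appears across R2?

V ≈ 2.08 mV

Total series resistance ΣR = 13.1 + 1.85 = 14.95 Ω.
Voltage divider: V = V_supply · (1.850 / 14.95) = 16.8 × 0.1237 = 2.079 mV.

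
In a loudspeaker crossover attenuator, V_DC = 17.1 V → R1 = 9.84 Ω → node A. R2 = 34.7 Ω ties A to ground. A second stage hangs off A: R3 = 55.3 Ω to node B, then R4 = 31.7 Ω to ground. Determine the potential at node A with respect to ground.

V_A ≈ 12.2 V

Looking into the second stage from A: R3 + R4 = 87.00 Ω appears in parallel with R2.
R2 ‖ (R3+R4) = 24.81 Ω.
So V_A = 17.1 × 0.7160 = 12.24 V.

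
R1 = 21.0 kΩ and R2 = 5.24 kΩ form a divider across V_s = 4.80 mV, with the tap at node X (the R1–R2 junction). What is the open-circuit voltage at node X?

V_th is the unloaded tap voltage: V_s · R2/(R1+R2) = 4.80 × 0.1997 = 0.9585 mV.

V_th ≈ 0.959 mV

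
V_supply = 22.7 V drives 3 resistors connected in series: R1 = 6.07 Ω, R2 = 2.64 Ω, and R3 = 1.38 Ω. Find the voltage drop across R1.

V ≈ 13.7 V

Total series resistance ΣR = 6.07 + 2.64 + 1.38 = 10.09 Ω.
By the voltage-divider rule, V = 22.7 × 6.070/10.09 = 13.66 V.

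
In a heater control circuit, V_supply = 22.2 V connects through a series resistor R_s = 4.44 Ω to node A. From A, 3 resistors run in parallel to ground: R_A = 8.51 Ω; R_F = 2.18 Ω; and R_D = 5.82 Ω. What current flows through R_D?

Parallel bank: R_p = 1/(1/8.51 + 1/2.18 + 1/5.82) = 1.337 Ω.
Node voltage V_A = V_supply · R_p/(R_s + R_p) = 22.2 × 0.2314 = 5.137 V.
I(R_D) = V_A / R_D = 5.137/5.82 = 0.8827 A.
(Equivalently: I_total = 3.843 A, then current-divider fraction G_k/ΣG = 0.2297.)

I ≈ 0.883 A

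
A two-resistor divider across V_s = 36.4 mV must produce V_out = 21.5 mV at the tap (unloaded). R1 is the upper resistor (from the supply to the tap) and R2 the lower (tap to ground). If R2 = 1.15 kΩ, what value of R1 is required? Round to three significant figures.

V_out/V_s = R2/(R1+R2) = 0.5907.
So R1 = R2 · (V_s/V_out − 1) = 1.15 × (36.4/21.5 − 1) = 1.15 × 0.6930 = 0.7970 kΩ.

R1 ≈ 0.797 kΩ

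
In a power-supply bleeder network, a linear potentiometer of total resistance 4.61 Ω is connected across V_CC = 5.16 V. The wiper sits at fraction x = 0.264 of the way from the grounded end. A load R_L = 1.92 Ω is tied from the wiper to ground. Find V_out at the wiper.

V_out ≈ 0.929 V

Lower segment x·R_p = 1.217 Ω; upper segment (1−x)·R_p = 3.393 Ω.
(x·R_p) ‖ R_L = 0.7449 Ω.
V_out = 5.16 × 0.7449/(3.393 + 0.7449) = 0.9289 V.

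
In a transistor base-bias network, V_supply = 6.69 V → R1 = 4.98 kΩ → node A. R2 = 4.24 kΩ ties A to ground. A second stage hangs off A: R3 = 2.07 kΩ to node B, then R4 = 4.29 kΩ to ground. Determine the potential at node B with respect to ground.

V_B ≈ 1.53 V

Looking into the second stage from A: R3 + R4 = 6.360 kΩ appears in parallel with R2.
Effective lower resistance at A: R2 ‖ 6.360 = 2.544 kΩ.
V_A = 6.69 × 2.544/(4.98 + 2.544) = 2.262 V.
Stage 2 is unloaded, so V_B = V_A · R4/(R3+R4) = 2.262 × 4.29/6.360 = 1.526 V.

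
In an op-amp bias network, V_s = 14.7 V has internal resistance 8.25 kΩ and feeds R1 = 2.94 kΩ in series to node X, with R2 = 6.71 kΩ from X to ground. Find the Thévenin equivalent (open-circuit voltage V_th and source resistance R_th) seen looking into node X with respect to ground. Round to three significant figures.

V_th ≈ 5.51 V, R_th ≈ 4.19 kΩ

R1' = 8.25 + 2.94 = 11.19 kΩ (source resistance + R1).
V_th is the unloaded tap voltage: V_s · R2/(R1'+R2) = 14.7 × 0.3749 = 5.510 V.
Looking into X with the source shorted: R_th = R1'·R2/(R1'+R2) = 11.19 × 6.71/17.90 = 4.195 kΩ.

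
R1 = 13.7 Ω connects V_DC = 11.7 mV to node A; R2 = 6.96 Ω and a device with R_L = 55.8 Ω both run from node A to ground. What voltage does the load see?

V_out ≈ 3.64 mV

First combine the lower leg with the load: R2 ‖ R_L = 6.188 Ω.
Now apply the divider: V_out = 11.7 × 0.3111 = 3.640 mV.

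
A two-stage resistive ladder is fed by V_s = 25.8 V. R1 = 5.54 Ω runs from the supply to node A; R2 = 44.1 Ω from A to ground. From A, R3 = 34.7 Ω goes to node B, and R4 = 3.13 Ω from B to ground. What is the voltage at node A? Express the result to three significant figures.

V_A ≈ 20.3 V

Looking into the second stage from A: R3 + R4 = 37.83 Ω appears in parallel with R2.
Effective lower resistance at A: R2 ‖ 37.83 = 20.36 Ω.
V_A = 25.8 × 20.36/(5.54 + 20.36) = 20.28 V.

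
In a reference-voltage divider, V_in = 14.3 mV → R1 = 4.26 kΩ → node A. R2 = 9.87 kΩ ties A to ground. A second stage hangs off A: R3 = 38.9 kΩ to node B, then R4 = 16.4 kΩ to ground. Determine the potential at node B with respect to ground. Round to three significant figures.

V_B ≈ 2.81 mV

Looking into the second stage from A: R3 + R4 = 55.30 kΩ appears in parallel with R2.
Effective lower resistance at A: R2 ‖ 55.30 = 8.375 kΩ.
V_A = 14.3 × 8.375/(4.26 + 8.375) = 9.479 mV.
Stage 2 is unloaded, so V_B = V_A · R4/(R3+R4) = 9.479 × 16.4/55.30 = 2.811 mV.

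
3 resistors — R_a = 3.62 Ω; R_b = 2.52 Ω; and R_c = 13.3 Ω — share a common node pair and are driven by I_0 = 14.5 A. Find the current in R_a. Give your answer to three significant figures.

Conductances: ΣG = 1/3.62 + 1/2.52 + 1/13.3 = 0.7483 (1/Ω).
R_a takes the fraction G_k/ΣG = 0.2762/0.7483 = 0.3692, so I = 14.5 × 0.3692 = 5.353 A.

I ≈ 5.35 A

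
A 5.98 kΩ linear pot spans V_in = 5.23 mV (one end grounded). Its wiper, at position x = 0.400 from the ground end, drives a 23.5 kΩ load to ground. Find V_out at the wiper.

V_out ≈ 1.97 mV

Split the track: R_lower = x·R_p = 2.392 kΩ, R_upper = (1−x)·R_p = 3.588 kΩ.
Lower segment in parallel with the load: 2.392 ‖ 23.5 = 2.171 kΩ.
V_out = 5.23 × 2.171/(3.588 + 2.171) = 1.972 mV.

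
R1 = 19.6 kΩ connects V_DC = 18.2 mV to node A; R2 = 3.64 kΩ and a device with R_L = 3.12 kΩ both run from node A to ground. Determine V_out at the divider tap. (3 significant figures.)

R2 ‖ R_L = (3.64 × 3.12)/(3.64 + 3.12) = 1.680 kΩ.
Now apply the divider: V_out = 18.2 × 0.07895 = 1.437 mV.

V_out ≈ 1.44 mV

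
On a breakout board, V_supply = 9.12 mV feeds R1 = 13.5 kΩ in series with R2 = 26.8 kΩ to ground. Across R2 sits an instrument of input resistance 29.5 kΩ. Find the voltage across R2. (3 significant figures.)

R2 ‖ R_L = (26.8 × 29.5)/(26.8 + 29.5) = 14.04 kΩ.
Then V_out = V_supply · R2'/(R1 + R2') = 9.12 × 14.04/27.54 = 4.650 mV.
(Unloaded it would be 6.06 mV; the load pulls it down.)

V_out ≈ 4.65 mV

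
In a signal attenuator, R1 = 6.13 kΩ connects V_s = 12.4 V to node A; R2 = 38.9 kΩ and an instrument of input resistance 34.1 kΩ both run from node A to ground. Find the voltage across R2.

V_out ≈ 9.27 V

The load sits in parallel with R2, giving an effective lower resistance R2' = R2·R_L/(R2+R_L) = 18.17 kΩ.
Then V_out = V_s · R2'/(R1 + R2') = 12.4 × 18.17/24.30 = 9.272 V.
(Unloaded it would be 10.7 V; the load pulls it down.)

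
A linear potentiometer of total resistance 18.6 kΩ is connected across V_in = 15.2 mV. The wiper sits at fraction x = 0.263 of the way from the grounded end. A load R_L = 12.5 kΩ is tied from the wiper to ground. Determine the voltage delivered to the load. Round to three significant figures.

V_out ≈ 3.10 mV

Lower segment x·R_p = 4.892 kΩ; upper segment (1−x)·R_p = 13.71 kΩ.
(x·R_p) ‖ R_L = 3.516 kΩ.
Loaded-divider output: V_out = 15.2 × 0.2041 = 3.103 mV.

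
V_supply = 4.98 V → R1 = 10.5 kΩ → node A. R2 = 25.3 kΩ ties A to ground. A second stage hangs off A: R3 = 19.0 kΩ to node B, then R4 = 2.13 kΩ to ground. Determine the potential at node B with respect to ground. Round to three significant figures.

V_B ≈ 0.263 V

Looking into the second stage from A: R3 + R4 = 21.13 kΩ appears in parallel with R2.
Effective lower resistance at A: R2 ‖ 21.13 = 11.51 kΩ.
First divider: V_A = V_supply · 11.51/(10.5 + 11.51) = 2.605 V.
Stage 2 is unloaded, so V_B = V_A · R4/(R3+R4) = 2.605 × 2.13/21.13 = 0.2626 V.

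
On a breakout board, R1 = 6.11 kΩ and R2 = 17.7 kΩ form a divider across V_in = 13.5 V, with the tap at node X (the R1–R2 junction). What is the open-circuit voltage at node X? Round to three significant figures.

V_th ≈ 10.0 V

V_th is the unloaded tap voltage: V_in · R2/(R1+R2) = 13.5 × 0.7434 = 10.04 V.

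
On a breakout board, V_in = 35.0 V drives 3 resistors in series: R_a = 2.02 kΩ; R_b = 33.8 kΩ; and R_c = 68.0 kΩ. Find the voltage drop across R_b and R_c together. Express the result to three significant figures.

Series total: ΣR = 2.02 + 33.8 + 68.0 = 103.8 kΩ.
R_{R_b..R_c} = 33.8 + 68.0 = 101.8 kΩ.
By the voltage-divider rule, V = 35.0 × 101.8/103.8 = 34.32 V.

V ≈ 34.3 V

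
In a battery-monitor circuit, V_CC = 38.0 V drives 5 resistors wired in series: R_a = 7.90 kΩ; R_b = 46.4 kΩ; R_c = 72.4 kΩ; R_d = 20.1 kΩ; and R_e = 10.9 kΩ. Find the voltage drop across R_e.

Total series resistance ΣR = 7.90 + 46.4 + 72.4 + 20.1 + 10.9 = 157.7 kΩ.
By the voltage-divider rule, V = 38.0 × 10.90/157.7 = 2.627 V.

V ≈ 2.63 V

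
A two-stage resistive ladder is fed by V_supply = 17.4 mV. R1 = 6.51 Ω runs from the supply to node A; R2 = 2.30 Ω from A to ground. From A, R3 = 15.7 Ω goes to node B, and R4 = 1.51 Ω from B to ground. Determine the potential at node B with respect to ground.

The second stage (R3 + R4 = 17.21 Ω) loads node A in parallel with R2.
R2 ‖ (R3+R4) = 2.029 Ω.
So V_A = 17.4 × 0.2376 = 4.134 mV.
Then the unloaded second divider: V_B = V_A × R4/(R3+R4) = 4.134 × 0.08774 = 0.3627 mV.

V_B ≈ 0.363 mV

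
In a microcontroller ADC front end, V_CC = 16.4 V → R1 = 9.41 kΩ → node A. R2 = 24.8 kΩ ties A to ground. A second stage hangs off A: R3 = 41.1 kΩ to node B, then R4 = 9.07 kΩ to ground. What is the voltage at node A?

Looking into the second stage from A: R3 + R4 = 50.17 kΩ appears in parallel with R2.
R2 ‖ (R3+R4) = 16.60 kΩ.
First divider: V_A = V_CC · 16.60/(9.41 + 16.60) = 10.47 V.

V_A ≈ 10.5 V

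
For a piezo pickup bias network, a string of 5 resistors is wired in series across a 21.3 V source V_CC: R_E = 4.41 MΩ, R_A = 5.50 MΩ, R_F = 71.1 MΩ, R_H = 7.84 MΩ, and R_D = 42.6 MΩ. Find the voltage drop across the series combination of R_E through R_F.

V ≈ 13.1 V

ΣR = 4.41 + 5.50 + 71.1 + 7.84 + 42.6 = 131.4 MΩ.
R_{R_E..R_F} = 4.41 + 5.50 + 71.1 = 81.01 MΩ.
V = V_CC · R/ΣR = 21.3 × 0.6163 = 13.13 V.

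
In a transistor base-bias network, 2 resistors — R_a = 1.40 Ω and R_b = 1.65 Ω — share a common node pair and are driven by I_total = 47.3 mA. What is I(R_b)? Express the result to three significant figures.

I ≈ 21.7 mA

With just two branches, the current splits inversely with resistance.
So I = 47.3 × 1.40/3.050 = 21.71 mA.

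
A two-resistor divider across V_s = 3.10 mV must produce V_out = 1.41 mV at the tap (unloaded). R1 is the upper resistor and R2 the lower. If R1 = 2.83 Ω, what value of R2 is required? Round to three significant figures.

The divider ratio is R2/(R1+R2) = 1.41/3.10 = 0.4548.
R2 = R1 · 0.4548/(1 − 0.4548) = 2.361 Ω.

R2 ≈ 2.36 Ω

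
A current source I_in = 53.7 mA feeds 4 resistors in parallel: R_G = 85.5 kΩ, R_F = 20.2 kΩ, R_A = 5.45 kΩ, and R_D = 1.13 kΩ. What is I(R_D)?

ΣG = 1/85.5 + 1/20.2 + 1/5.45 + 1/1.13 = 1.130.
R_D takes the fraction G_k/ΣG = 0.8850/1.130 = 0.7834, so I = 53.7 × 0.7834 = 42.07 mA.

I ≈ 42.1 mA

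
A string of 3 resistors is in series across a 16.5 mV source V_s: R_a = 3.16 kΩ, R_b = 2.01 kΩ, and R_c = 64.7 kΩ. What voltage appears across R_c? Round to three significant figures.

V ≈ 15.3 mV

Series total: ΣR = 3.16 + 2.01 + 64.7 = 69.87 kΩ.
V = V_s · R/ΣR = 16.5 × 0.9260 = 15.28 mV.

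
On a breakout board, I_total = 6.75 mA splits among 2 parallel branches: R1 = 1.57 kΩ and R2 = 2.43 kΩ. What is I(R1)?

Two-branch current divider: I_k = I_total · R_other/(R_1 + R_2).
So I = 6.75 × 2.43/4.000 = 4.101 mA.

I ≈ 4.10 mA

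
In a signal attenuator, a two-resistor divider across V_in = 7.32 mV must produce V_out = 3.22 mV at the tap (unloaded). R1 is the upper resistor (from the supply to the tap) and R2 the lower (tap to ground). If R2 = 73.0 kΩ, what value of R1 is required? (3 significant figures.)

Required fraction k = V_out/V_in = 0.4399.
R1 = R2·(1/k − 1) = 73.0 × 1.273 = 92.95 kΩ.

R1 ≈ 93.0 kΩ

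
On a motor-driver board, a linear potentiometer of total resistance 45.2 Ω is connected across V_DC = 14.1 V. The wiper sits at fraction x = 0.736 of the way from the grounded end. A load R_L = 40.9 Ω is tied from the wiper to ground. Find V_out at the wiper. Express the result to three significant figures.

V_out ≈ 8.54 V

Split the track: R_lower = x·R_p = 33.27 Ω, R_upper = (1−x)·R_p = 11.93 Ω.
R_L loads the lower segment: effective lower R = 18.35 Ω.
V_out = 14.1 × 18.35/(11.93 + 18.35) = 8.543 V.
(Unloaded: V_out = x·V_DC = 10.4 V.)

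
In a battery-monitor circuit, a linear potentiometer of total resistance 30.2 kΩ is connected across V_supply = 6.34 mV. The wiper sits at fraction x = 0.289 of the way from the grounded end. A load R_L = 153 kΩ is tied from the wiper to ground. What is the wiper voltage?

V_out ≈ 1.76 mV

Lower segment x·R_p = 8.728 kΩ; upper segment (1−x)·R_p = 21.47 kΩ.
R_L loads the lower segment: effective lower R = 8.257 kΩ.
Loaded-divider output: V_out = 6.34 × 0.2777 = 1.761 mV.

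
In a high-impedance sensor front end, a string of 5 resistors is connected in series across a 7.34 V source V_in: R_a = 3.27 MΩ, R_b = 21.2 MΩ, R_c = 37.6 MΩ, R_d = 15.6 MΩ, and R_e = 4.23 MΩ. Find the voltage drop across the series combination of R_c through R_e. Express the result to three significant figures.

Total series resistance ΣR = 3.27 + 21.2 + 37.6 + 15.6 + 4.23 = 81.90 MΩ.
R_{R_c..R_e} = 37.6 + 15.6 + 4.23 = 57.43 MΩ.
V = V_in · R/ΣR = 7.34 × 0.7012 = 5.147 V.

V ≈ 5.15 V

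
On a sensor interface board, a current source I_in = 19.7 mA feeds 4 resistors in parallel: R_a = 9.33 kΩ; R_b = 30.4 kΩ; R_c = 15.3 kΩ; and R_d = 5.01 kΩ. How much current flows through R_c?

I ≈ 3.18 mA

ΣG = 1/9.33 + 1/30.4 + 1/15.3 + 1/5.01 = 0.4050.
By the current-divider rule, I = I_in · G_k/ΣG = 19.7 × 0.1614 = 3.179 mA.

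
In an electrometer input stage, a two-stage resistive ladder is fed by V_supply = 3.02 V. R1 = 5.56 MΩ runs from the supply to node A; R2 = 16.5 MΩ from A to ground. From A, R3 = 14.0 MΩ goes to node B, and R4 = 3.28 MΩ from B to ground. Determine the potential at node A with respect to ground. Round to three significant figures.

The second stage (R3 + R4 = 17.28 MΩ) loads node A in parallel with R2.
R2 ‖ (R3+R4) = 8.440 MΩ.
So V_A = 3.02 × 0.6029 = 1.821 V.

V_A ≈ 1.82 V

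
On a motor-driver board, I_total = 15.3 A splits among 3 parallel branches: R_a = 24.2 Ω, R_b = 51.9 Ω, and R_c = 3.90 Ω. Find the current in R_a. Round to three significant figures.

Conductances: ΣG = 1/24.2 + 1/51.9 + 1/3.90 = 0.3170 (1/Ω).
Current divider: I(R_a) = I_total · G_k/ΣG = 15.3 × (0.04132/0.3170) = 15.3 × 0.1304 = 1.994 A.

I ≈ 1.99 A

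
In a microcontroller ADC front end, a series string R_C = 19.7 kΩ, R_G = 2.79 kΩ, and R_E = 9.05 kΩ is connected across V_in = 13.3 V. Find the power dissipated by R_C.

P ≈ 3.50 mW

Series current I = V_in/ΣR = 13.3/31.54 = 0.4217 mA.
V(R_C) = I·R = 8.307 V; P = V·I = 8.307 × 0.4217 = 3.503 mW.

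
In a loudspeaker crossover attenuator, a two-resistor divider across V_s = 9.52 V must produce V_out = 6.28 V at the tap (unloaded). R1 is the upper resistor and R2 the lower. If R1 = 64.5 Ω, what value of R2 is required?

R2 ≈ 125 Ω

V_out/V_s = R2/(R1+R2) = 0.6597.
Rearranging, R2 = R1·k/(1−k) = 64.5 × 1.938 = 125.0 Ω.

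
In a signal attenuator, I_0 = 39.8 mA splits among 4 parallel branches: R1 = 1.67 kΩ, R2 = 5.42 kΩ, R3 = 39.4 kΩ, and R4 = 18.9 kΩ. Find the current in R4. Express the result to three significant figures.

Total conductance ΣG = 1/1.67 + 1/5.42 + 1/39.4 + 1/18.9 = 0.8616 (units of 1/kΩ).
By the current-divider rule, I = I_0 · G_k/ΣG = 39.8 × 0.06141 = 2.444 mA.

I ≈ 2.44 mA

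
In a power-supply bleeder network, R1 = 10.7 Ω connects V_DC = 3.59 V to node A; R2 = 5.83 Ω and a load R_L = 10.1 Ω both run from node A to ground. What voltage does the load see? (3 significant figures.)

V_out ≈ 0.922 V

The load sits in parallel with R2, giving an effective lower resistance R2' = R2·R_L/(R2+R_L) = 3.696 Ω.
Now apply the divider: V_out = 3.59 × 0.2568 = 0.9218 V.
(Unloaded it would be 1.27 V; the load pulls it down.)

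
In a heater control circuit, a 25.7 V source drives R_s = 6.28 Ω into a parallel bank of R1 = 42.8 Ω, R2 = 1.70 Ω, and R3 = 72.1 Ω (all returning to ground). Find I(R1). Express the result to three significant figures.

I ≈ 0.122 A

Parallel bank: R_p = 1/(1/42.8 + 1/1.70 + 1/72.1) = 1.599 Ω.
Node voltage V_A = V_supply · R_p/(R_s + R_p) = 25.7 × 0.2029 = 5.215 V.
Branch current I = V_A/R1 = 5.215/42.8 = 0.1218 A.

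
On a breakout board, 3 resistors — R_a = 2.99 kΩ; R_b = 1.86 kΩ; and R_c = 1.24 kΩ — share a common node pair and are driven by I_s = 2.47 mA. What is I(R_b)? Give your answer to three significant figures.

Total conductance ΣG = 1/2.99 + 1/1.86 + 1/1.24 = 1.679 (units of 1/kΩ).
By the current-divider rule, I = I_s · G_k/ΣG = 2.47 × 0.3203 = 0.7911 mA.

I ≈ 0.791 mA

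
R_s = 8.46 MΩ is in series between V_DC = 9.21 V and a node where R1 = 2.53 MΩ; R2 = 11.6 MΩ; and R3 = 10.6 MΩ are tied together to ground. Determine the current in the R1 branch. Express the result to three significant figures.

I ≈ 0.620 µA

Parallel bank: R_p = 1/(1/2.53 + 1/11.6 + 1/10.6) = 1.737 MΩ.
V_A by voltage divider: V_A = 9.21 × 1.737/(8.46 + 1.737) = 1.569 V.
I(R1) = V_A / R1 = 1.569/2.53 = 0.6200 µA.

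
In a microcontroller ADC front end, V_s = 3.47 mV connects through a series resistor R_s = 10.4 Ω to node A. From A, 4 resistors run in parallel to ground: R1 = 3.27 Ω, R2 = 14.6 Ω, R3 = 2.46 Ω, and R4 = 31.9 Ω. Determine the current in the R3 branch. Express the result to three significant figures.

Combine the parallel branches: R_p = (1/3.27 + 1/14.6 + 1/2.46 + 1/31.9)⁻¹ = 1.231 Ω.
V_A = 3.47 × 1.231/11.63 = 0.3673 mV.
Branch current I = V_A/R3 = 0.3673/2.46 = 0.1493 mA.
(Check via current divider: I_total = 0.2983 mA; share G_k/ΣG = 0.5005 → same result.)

I ≈ 0.149 mA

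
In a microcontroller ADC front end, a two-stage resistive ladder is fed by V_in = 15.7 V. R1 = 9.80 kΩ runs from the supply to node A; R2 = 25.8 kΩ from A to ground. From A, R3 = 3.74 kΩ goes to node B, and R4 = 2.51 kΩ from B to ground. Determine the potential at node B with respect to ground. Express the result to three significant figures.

V_B ≈ 2.14 V

Node A sees R2 in parallel with the series input of stage 2, R3 + R4 = 6.250 kΩ.
Effective lower resistance at A: R2 ‖ 6.250 = 5.031 kΩ.
First divider: V_A = V_in · 5.031/(9.80 + 5.031) = 5.326 V.
Then the unloaded second divider: V_B = V_A × R4/(R3+R4) = 5.326 × 0.4016 = 2.139 V.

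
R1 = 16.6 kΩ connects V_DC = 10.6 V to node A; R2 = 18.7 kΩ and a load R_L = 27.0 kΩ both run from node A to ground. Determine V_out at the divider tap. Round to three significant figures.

V_out ≈ 4.24 V

First combine the lower leg with the load: R2 ‖ R_L = 11.05 kΩ.
Then V_out = V_DC · R2'/(R1 + R2') = 10.6 × 11.05/27.65 = 4.236 V.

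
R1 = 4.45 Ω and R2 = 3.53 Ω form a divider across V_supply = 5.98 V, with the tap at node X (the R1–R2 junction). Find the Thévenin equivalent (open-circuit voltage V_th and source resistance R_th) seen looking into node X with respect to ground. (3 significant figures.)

V_th is the unloaded tap voltage: V_supply · R2/(R1+R2) = 5.98 × 0.4424 = 2.645 V.
With V_supply suppressed (replaced by a short), R_th = R1 ‖ R2 = (4.450 × 3.53)/(4.450 + 3.53) = 1.968 Ω.

V_th ≈ 2.65 V, R_th ≈ 1.97 Ω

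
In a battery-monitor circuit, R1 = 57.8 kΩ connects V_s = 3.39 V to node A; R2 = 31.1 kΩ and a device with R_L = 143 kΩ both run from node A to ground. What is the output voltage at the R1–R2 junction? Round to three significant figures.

The load sits in parallel with R2, giving an effective lower resistance R2' = R2·R_L/(R2+R_L) = 25.54 kΩ.
Now apply the divider: V_out = 3.39 × 0.3065 = 1.039 V.

V_out ≈ 1.04 V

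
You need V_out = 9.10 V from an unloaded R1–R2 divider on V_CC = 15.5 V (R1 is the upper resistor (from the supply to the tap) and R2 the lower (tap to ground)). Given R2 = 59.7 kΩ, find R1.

R1 ≈ 42.0 kΩ

The divider ratio is R2/(R1+R2) = 9.10/15.5 = 0.5871.
Rearranging, R1 = R2·(1−k)/k = 59.7 × 0.7033 = 41.99 kΩ.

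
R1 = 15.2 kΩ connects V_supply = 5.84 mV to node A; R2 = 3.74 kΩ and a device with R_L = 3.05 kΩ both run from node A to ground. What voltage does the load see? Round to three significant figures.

V_out ≈ 0.581 mV

The load sits in parallel with R2, giving an effective lower resistance R2' = R2·R_L/(R2+R_L) = 1.680 kΩ.
Now apply the divider: V_out = 5.84 × 0.09952 = 0.5812 mV.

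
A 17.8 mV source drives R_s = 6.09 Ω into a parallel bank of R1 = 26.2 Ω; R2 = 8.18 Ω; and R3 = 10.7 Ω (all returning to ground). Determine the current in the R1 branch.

Combine the parallel branches: R_p = (1/26.2 + 1/8.18 + 1/10.7)⁻¹ = 3.939 Ω.
V_A by voltage divider: V_A = 17.8 × 3.939/(6.09 + 3.939) = 6.991 mV.
Branch current I = V_A/R1 = 6.991/26.2 = 0.2668 mA.
(Check via current divider: I_total = 1.775 mA; share G_k/ΣG = 0.1503 → same result.)

I ≈ 0.267 mA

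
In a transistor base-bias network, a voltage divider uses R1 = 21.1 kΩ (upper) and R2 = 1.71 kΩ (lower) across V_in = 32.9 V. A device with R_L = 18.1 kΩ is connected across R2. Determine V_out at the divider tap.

V_out ≈ 2.27 V

The load sits in parallel with R2, giving an effective lower resistance R2' = R2·R_L/(R2+R_L) = 1.562 kΩ.
Voltage divider with the loaded lower leg: V_out = 32.9 × 1.562/(21.1 + 1.562) = 32.9 × 0.06894 = 2.268 V.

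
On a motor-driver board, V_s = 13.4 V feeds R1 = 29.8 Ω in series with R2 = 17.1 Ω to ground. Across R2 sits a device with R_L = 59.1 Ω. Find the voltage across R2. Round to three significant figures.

V_out ≈ 4.13 V

The load sits in parallel with R2, giving an effective lower resistance R2' = R2·R_L/(R2+R_L) = 13.26 Ω.
Then V_out = V_s · R2'/(R1 + R2') = 13.4 × 13.26/43.06 = 4.127 V.
(Unloaded it would be 4.89 V; the load pulls it down.)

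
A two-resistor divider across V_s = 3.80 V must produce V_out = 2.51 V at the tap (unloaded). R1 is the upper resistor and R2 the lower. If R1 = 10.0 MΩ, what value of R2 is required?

V_out/V_s = R2/(R1+R2) = 0.6605.
R2 = R1 · 0.6605/(1 − 0.6605) = 19.46 MΩ.

R2 ≈ 19.5 MΩ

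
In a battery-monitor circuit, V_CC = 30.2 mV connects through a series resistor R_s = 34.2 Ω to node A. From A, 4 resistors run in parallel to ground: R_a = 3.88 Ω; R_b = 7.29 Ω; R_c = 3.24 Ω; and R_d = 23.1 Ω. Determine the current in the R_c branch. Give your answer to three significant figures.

Equivalent of the parallel group: R_p = 1.339 Ω.
V_A by voltage divider: V_A = 30.2 × 1.339/(34.2 + 1.339) = 1.138 mV.
I(R_c) = V_A / R_c = 1.138/3.24 = 0.3512 mA.

I ≈ 0.351 mA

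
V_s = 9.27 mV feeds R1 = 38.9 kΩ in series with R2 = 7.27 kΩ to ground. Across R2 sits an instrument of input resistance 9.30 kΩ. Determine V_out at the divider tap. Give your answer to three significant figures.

R2 ‖ R_L = (7.27 × 9.30)/(7.27 + 9.30) = 4.080 kΩ.
Voltage divider with the loaded lower leg: V_out = 9.27 × 4.080/(38.9 + 4.080) = 9.27 × 0.09493 = 0.8800 mV.

V_out ≈ 0.880 mV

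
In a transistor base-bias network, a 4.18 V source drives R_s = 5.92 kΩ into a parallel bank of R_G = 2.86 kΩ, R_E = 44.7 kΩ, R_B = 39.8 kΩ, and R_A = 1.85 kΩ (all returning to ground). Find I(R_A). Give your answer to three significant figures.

I ≈ 0.345 mA

Equivalent of the parallel group: R_p = 1.066 kΩ.
Node voltage V_A = V_CC · R_p/(R_s + R_p) = 4.18 × 0.1526 = 0.6381 V.
Branch current I = V_A/R_A = 0.6381/1.85 = 0.3449 mA.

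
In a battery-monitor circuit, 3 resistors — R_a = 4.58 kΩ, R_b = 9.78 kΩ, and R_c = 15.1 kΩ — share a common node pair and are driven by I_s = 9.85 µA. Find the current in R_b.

I ≈ 2.60 µA

ΣG = 1/4.58 + 1/9.78 + 1/15.1 = 0.3868.
R_b takes the fraction G_k/ΣG = 0.1022/0.3868 = 0.2643, so I = 9.85 × 0.2643 = 2.604 µA.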